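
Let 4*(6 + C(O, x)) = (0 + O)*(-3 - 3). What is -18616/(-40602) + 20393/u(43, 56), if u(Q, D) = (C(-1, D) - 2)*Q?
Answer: -822793414/11348259 ≈ -72.504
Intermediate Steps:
C(O, x) = -6 - 3*O/2 (C(O, x) = -6 + ((0 + O)*(-3 - 3))/4 = -6 + (O*(-6))/4 = -6 + (-6*O)/4 = -6 - 3*O/2)
u(Q, D) = -13*Q/2 (u(Q, D) = ((-6 - 3/2*(-1)) - 2)*Q = ((-6 + 3/2) - 2)*Q = (-9/2 - 2)*Q = -13*Q/2)
-18616/(-40602) + 20393/u(43, 56) = -18616/(-40602) + 20393/((-13/2*43)) = -18616*(-1/40602) + 20393/(-559/2) = 9308/20301 + 20393*(-2/559) = 9308/20301 - 40786/559 = -822793414/11348259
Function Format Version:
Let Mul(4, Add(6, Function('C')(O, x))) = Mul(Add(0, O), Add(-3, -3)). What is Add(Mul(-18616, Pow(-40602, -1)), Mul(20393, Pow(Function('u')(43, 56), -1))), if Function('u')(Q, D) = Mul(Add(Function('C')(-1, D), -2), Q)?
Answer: Rational(-822793414, 11348259) ≈ -72.504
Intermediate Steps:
Function('C')(O, x) = Add(-6, Mul(Rational(-3, 2), O)) (Function('C')(O, x) = Add(-6, Mul(Rational(1, 4), Mul(Add(0, O), Add(-3, -3)))) = Add(-6, Mul(Rational(1, 4), Mul(O, -6))) = Add(-6, Mul(Rational(1, 4), Mul(-6, O))) = Add(-6, Mul(Rational(-3, 2), O)))
Function('u')(Q, D) = Mul(Rational(-13, 2), Q) (Function('u')(Q, D) = Mul(Add(Add(-6, Mul(Rational(-3, 2), -1)), -2), Q) = Mul(Add(Add(-6, Rational(3, 2)), -2), Q) = Mul(Add(Rational(-9, 2), -2), Q) = Mul(Rational(-13, 2), Q))
Add(Mul(-18616, Pow(-40602, -1)), Mul(20393, Pow(Function('u')(43, 56), -1))) = Add(Mul(-18616, Pow(-40602, -1)), Mul(20393, Pow(Mul(Rational(-13, 2), 43), -1))) = Add(Mul(-18616, Rational(-1, 40602)), Mul(20393, Pow(Rational(-559, 2), -1))) = Add(Rational(9308, 20301), Mul(20393, Rational(-2, 559))) = Add(Rational(9308, 20301), Rational(-40786, 559)) = Rational(-822793414, 11348259)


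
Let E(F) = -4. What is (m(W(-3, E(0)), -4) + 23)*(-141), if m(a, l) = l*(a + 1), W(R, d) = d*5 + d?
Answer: -16215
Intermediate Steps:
W(R, d) = 6*d (W(R, d) = 5*d + d = 6*d)
m(a, l) = l*(1 + a)
(m(W(-3, E(0)), -4) + 23)*(-141) = (-4*(1 + 6*(-4)) + 23)*(-141) = (-4*(1 - 24) + 23)*(-141) = (-4*(-23) + 23)*(-141) = (92 + 23)*(-141) = 115*(-141) = -16215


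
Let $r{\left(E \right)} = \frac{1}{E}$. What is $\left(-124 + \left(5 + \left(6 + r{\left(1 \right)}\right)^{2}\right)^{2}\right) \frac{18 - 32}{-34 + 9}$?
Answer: $\frac{39088}{25} \approx 1563.5$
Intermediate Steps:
$\left(-124 + \left(5 + \left(6 + r{\left(1 \right)}\right)^{2}\right)^{2}\right) \frac{18 - 32}{-34 + 9} = \left(-124 + \left(5 + \left(6 + 1^{-1}\right)^{2}\right)^{2}\right) \frac{18 - 32}{-34 + 9} = \left(-124 + \left(5 + \left(6 + 1\right)^{2}\right)^{2}\right) \left(- \frac{14}{-25}\right) = \left(-124 + \left(5 + 7^{2}\right)^{2}\right) \left(\left(-14\right) \left(- \frac{1}{25}\right)\right) = \left(-124 + \left(5 + 49\right)^{2}\right) \frac{14}{25} = \left(-124 + 54^{2}\right) \frac{14}{25} = \left(-124 + 2916\right) \frac{14}{25} = 2792 \cdot \frac{14}{25} = \frac{39088}{25}$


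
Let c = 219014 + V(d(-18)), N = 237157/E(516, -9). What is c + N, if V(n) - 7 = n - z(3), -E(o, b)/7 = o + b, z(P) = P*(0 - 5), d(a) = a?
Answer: 777057725/3549 ≈ 2.1895e+5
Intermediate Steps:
z(P) = -5*P (z(P) = P*(-5) = -5*P)
E(o, b) = -7*b - 7*o (E(o, b) = -7*(o + b) = -7*(b + o) = -7*b - 7*o)
V(n) = 22 + n (V(n) = 7 + (n - (-5)*3) = 7 + (n - 1*(-15)) = 7 + (n + 15) = 7 + (15 + n) = 22 + n)
N = -237157/3549 (N = 237157/(-7*(-9) - 7*516) = 237157/(63 - 3612) = 237157/(-3549) = 237157*(-1/3549) = -237157/3549 ≈ -66.824)
c = 219018 (c = 219014 + (22 - 18) = 219014 + 4 = 219018)
c + N = 219018 - 237157/3549 = 777057725/3549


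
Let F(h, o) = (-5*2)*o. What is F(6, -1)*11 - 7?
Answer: 103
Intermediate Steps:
F(h, o) = -10*o
F(6, -1)*11 - 7 = -10*(-1)*11 - 7 = 10*11 - 7 = 110 - 7 = 103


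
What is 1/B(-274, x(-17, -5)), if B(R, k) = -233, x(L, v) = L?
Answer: -1/233 ≈ -0.0042918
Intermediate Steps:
1/B(-274, x(-17, -5)) = 1/(-233) = -1/233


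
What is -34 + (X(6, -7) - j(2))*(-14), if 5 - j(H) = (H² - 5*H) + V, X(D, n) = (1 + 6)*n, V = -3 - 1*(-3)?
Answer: 806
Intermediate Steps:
V = 0 (V = -3 + 3 = 0)
X(D, n) = 7*n
j(H) = 5 - H² + 5*H (j(H) = 5 - ((H² - 5*H) + 0) = 5 - (H² - 5*H) = 5 + (-H² + 5*H) = 5 - H² + 5*H)
-34 + (X(6, -7) - j(2))*(-14) = -34 + (7*(-7) - (5 - 1*2² + 5*2))*(-14) = -34 + (-49 - (5 - 1*4 + 10))*(-14) = -34 + (-49 - (5 - 4 + 10))*(-14) = -34 + (-49 - 1*11)*(-14) = -34 + (-49 - 11)*(-14) = -34 - 60*(-14) = -34 + 840 = 806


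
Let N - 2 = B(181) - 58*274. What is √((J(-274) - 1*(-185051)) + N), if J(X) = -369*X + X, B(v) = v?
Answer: √270174 ≈ 519.78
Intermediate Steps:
J(X) = -368*X
N = -15709 (N = 2 + (181 - 58*274) = 2 + (181 - 1*15892) = 2 + (181 - 15892) = 2 - 15711 = -15709)
√((J(-274) - 1*(-185051)) + N) = √((-368*(-274) - 1*(-185051)) - 15709) = √((100832 + 185051) - 15709) = √(285883 - 15709) = √270174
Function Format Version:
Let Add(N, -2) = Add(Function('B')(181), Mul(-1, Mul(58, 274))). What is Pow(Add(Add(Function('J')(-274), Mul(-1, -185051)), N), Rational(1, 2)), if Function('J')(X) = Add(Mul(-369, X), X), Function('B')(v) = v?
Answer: Pow(270174, Rational(1, 2)) ≈ 519.78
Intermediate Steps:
Function('J')(X) = Mul(-368, X)
N = -15709 (N = Add(2, Add(181, Mul(-1, Mul(58, 274)))) = Add(2, Add(181, Mul(-1, 15892))) = Add(2, Add(181, -15892)) = Add(2, -15711) = -15709)
Pow(Add(Add(Function('J')(-274), Mul(-1, -185051)), N), Rational(1, 2)) = Pow(Add(Add(Mul(-368, -274), Mul(-1, -185051)), -15709), Rational(1, 2)) = Pow(Add(Add(100832, 185051), -15709), Rational(1, 2)) = Pow(Add(285883, -15709), Rational(1, 2)) = Pow(270174, Rational(1, 2))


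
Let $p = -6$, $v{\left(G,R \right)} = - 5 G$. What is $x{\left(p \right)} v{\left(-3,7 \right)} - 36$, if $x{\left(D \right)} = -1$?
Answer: $-51$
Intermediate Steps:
$x{\left(p \right)} v{\left(-3,7 \right)} - 36 = - \left(-5\right) \left(-3\right) - 36 = \left(-1\right) 15 - 36 = -15 - 36 = -51$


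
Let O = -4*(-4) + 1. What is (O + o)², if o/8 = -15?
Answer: 10609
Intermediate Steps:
o = -120 (o = 8*(-15) = -120)
O = 17 (O = 16 + 1 = 17)
(O + o)² = (17 - 120)² = (-103)² = 10609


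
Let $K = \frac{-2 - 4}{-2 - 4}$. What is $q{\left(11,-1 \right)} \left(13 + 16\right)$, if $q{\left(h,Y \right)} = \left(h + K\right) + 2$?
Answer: $406$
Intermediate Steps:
$K = 1$ ($K = - \frac{6}{-6} = \left(-6\right) \left(- \frac{1}{6}\right) = 1$)
$q{\left(h,Y \right)} = 3 + h$ ($q{\left(h,Y \right)} = \left(h + 1\right) + 2 = \left(1 + h\right) + 2 = 3 + h$)
$q{\left(11,-1 \right)} \left(13 + 16\right) = \left(3 + 11\right) \left(13 + 16\right) = 14 \cdot 29 = 406$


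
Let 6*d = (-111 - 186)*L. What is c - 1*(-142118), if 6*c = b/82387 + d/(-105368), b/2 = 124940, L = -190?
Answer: 7402343979956633/52085720496 ≈ 1.4212e+5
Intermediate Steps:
b = 249880 (b = 2*124940 = 249880)
d = 9405 (d = ((-111 - 186)*(-190))/6 = (-297*(-190))/6 = (1/6)*56430 = 9405)
c = 25554506105/52085720496 (c = (249880/82387 + 9405/(-105368))/6 = (249880*(1/82387) + 9405*(-1/105368))/6 = (249880/82387 - 9405/105368)/6 = (1/6)*(25554506105/8680953416) = 25554506105/52085720496 ≈ 0.49062)
c - 1*(-142118) = 25554506105/52085720496 - 1*(-142118) = 25554506105/52085720496 + 142118 = 7402343979956633/52085720496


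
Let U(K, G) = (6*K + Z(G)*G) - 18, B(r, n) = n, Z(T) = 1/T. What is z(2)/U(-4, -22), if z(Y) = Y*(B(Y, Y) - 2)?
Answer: 0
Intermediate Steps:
Z(T) = 1/T
U(K, G) = -17 + 6*K (U(K, G) = (6*K + G/G) - 18 = (6*K + 1) - 18 = (1 + 6*K) - 18 = -17 + 6*K)
z(Y) = Y*(-2 + Y) (z(Y) = Y*(Y - 2) = Y*(-2 + Y))
z(2)/U(-4, -22) = (2*(-2 + 2))/(-17 + 6*(-4)) = (2*0)/(-17 - 24) = 0/(-41) = 0*(-1/41) = 0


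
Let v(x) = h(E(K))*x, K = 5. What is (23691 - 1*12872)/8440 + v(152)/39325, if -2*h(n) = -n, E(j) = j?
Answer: 3429315/2655224 ≈ 1.2915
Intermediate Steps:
h(n) = n/2 (h(n) = -(-1)*n/2 = n/2)
v(x) = 5*x/2 (v(x) = ((½)*5)*x = 5*x/2)
(23691 - 1*12872)/8440 + v(152)/39325 = (23691 - 1*12872)/8440 + ((5/2)*152)/39325 = (23691 - 12872)*(1/8440) + 380*(1/39325) = 10819*(1/8440) + 76/7865 = 10819/8440 + 76/7865 = 3429315/2655224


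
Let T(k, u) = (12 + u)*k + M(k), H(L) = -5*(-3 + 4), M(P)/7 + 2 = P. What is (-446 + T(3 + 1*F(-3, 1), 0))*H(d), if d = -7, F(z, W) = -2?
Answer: 2205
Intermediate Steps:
M(P) = -14 + 7*P
H(L) = -5 (H(L) = -5*1 = -5)
T(k, u) = -14 + 7*k + k*(12 + u) (T(k, u) = (12 + u)*k + (-14 + 7*k) = k*(12 + u) + (-14 + 7*k) = -14 + 7*k + k*(12 + u))
(-446 + T(3 + 1*F(-3, 1), 0))*H(d) = (-446 + (-14 + 19*(3 + 1*(-2)) + (3 + 1*(-2))*0))*(-5) = (-446 + (-14 + 19*(3 - 2) + (3 - 2)*0))*(-5) = (-446 + (-14 + 19*1 + 1*0))*(-5) = (-446 + (-14 + 19 + 0))*(-5) = (-446 + 5)*(-5) = -441*(-5) = 2205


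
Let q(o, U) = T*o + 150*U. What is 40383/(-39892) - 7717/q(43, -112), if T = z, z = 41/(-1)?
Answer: -441783065/740515196 ≈ -0.59659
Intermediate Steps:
z = -41 (z = 41*(-1) = -41)
T = -41
q(o, U) = -41*o + 150*U
40383/(-39892) - 7717/q(43, -112) = 40383/(-39892) - 7717/(-41*43 + 150*(-112)) = 40383*(-1/39892) - 7717/(-1763 - 16800) = -40383/39892 - 7717/(-18563) = -40383/39892 - 7717*(-1/18563) = -40383/39892 + 7717/18563 = -441783065/740515196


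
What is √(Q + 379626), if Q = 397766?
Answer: 4*√48587 ≈ 881.70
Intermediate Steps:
√(Q + 379626) = √(397766 + 379626) = √777392 = 4*√48587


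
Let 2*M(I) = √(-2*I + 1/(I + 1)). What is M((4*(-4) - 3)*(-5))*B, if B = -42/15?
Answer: -7*I*√109434/120 ≈ -19.297*I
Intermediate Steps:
M(I) = √(1/(1 + I) - 2*I)/2 (M(I) = √(-2*I + 1/(I + 1))/2 = √(-2*I + 1/(1 + I))/2 = √(1/(1 + I) - 2*I)/2)
B = -14/5 (B = -42*1/15 = -14/5 ≈ -2.8000)
M((4*(-4) - 3)*(-5))*B = (√((1 - 2*(4*(-4) - 3)*(-5)*(1 + (4*(-4) - 3)*(-5)))/(1 + (4*(-4) - 3)*(-5)))/2)*(-14/5) = (√((1 - 2*(-16 - 3)*(-5)*(1 + (-16 - 3)*(-5)))/(1 + (-16 - 3)*(-5)))/2)*(-14/5) = (√((1 - 2*(-19*(-5))*(1 - 19*(-5)))/(1 - 19*(-5)))/2)*(-14/5) = (√((1 - 2*95*(1 + 95))/(1 + 95))/2)*(-14/5) = (√((1 - 2*95*96)/96)/2)*(-14/5) = (√((1 - 18240)/96)/2)*(-14/5) = (√((1/96)*(-18239))/2)*(-14/5) = (√(-18239/96)/2)*(-14/5) = ((I*√109434/24)/2)*(-14/5) = (I*√109434/48)*(-14/5) = -7*I*√109434/120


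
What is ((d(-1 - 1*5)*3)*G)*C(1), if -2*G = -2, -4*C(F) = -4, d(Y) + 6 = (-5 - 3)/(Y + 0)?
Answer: -14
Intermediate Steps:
d(Y) = -6 - 8/Y (d(Y) = -6 + (-5 - 3)/(Y + 0) = -6 - 8/Y)
C(F) = 1 (C(F) = -¼*(-4) = 1)
G = 1 (G = -½*(-2) = 1)
((d(-1 - 1*5)*3)*G)*C(1) = (((-6 - 8/(-1 - 1*5))*3)*1)*1 = (((-6 - 8/(-1 - 5))*3)*1)*1 = (((-6 - 8/(-6))*3)*1)*1 = (((-6 - 8*(-⅙))*3)*1)*1 = (((-6 + 4/3)*3)*1)*1 = (-14/3*3*1)*1 = -14*1*1 = -14*1 = -14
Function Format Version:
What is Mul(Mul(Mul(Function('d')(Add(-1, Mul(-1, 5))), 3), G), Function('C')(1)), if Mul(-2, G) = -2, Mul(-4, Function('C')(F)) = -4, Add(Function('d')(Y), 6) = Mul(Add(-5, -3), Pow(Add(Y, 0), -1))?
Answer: -14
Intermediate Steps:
Function('d')(Y) = Add(-6, Mul(-8, Pow(Y, -1))) (Function('d')(Y) = Add(-6, Mul(Add(-5, -3), Pow(Add(Y, 0), -1))) = Add(-6, Mul(-8, Pow(Y, -1))))
Function('C')(F) = 1 (Function('C')(F) = Mul(Rational(-1, 4), -4) = 1)
G = 1 (G = Mul(Rational(-1, 2), -2) = 1)
Mul(Mul(Mul(Function('d')(Add(-1, Mul(-1, 5))), 3), G), Function('C')(1)) = Mul(Mul(Mul(Add(-6, Mul(-8, Pow(Add(-1, Mul(-1, 5)), -1))), 3), 1), 1) = Mul(Mul(Mul(Add(-6, Mul(-8, Pow(Add(-1, -5), -1))), 3), 1), 1) = Mul(Mul(Mul(Add(-6, Mul(-8, Pow(-6, -1))), 3), 1), 1) = Mul(Mul(Mul(Add(-6, Mul(-8, Rational(-1, 6))), 3), 1), 1) = Mul(Mul(Mul(Add(-6, Rational(4, 3)), 3), 1), 1) = Mul(Mul(Mul(Rational(-14, 3), 3), 1), 1) = Mul(Mul(-14, 1), 1) = Mul(-14, 1) = -14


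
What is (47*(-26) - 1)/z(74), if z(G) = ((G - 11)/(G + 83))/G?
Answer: -14208814/63 ≈ -2.2554e+5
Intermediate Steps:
z(G) = (-11 + G)/(G*(83 + G)) (z(G) = ((-11 + G)/(83 + G))/G = (-11 + G)/(G*(83 + G)))
(47*(-26) - 1)/z(74) = (47*(-26) - 1)/(((-11 + 74)/(74*(83 + 74)))) = (-1222 - 1)/(((1/74)*63/157)) = -1223/((1/74)*(1/157)*63) = -1223/63/11618 = -1223*11618/63 = -14208814/63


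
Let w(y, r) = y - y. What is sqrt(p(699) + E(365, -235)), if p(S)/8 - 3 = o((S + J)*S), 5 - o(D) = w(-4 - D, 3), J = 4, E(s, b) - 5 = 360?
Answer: sqrt(429) ≈ 20.712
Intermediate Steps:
E(s, b) = 365 (E(s, b) = 5 + 360 = 365)
w(y, r) = 0
o(D) = 5 (o(D) = 5 - 1*0 = 5 + 0 = 5)
p(S) = 64 (p(S) = 24 + 8*5 = 24 + 40 = 64)
sqrt(p(699) + E(365, -235)) = sqrt(64 + 365) = sqrt(429)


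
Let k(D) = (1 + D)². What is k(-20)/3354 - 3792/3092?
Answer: -2900539/2592642 ≈ -1.1188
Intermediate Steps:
k(-20)/3354 - 3792/3092 = (1 - 20)²/3354 - 3792/3092 = (-19)²*(1/3354) - 3792*1/3092 = 361*(1/3354) - 948/773 = 361/3354 - 948/773 = -2900539/2592642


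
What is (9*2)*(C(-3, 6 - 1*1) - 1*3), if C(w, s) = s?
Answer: 36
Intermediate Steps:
(9*2)*(C(-3, 6 - 1*1) - 1*3) = (9*2)*((6 - 1*1) - 1*3) = 18*((6 - 1) - 3) = 18*(5 - 3) = 18*2 = 36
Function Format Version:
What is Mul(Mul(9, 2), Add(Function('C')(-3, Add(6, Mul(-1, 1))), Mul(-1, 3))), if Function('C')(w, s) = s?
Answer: 36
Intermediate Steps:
Mul(Mul(9, 2), Add(Function('C')(-3, Add(6, Mul(-1, 1))), Mul(-1, 3))) = Mul(Mul(9, 2), Add(Add(6, Mul(-1, 1)), Mul(-1, 3))) = Mul(18, Add(Add(6, -1), -3)) = Mul(18, Add(5, -3)) = Mul(18, 2) = 36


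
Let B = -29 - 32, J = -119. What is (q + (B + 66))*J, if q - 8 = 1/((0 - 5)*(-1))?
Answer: -7854/5 ≈ -1570.8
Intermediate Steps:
B = -61
q = 41/5 (q = 8 + 1/((0 - 5)*(-1)) = 8 + 1/(-5*(-1)) = 8 + 1/5 = 41/5 ≈ 8.2000)
(q + (B + 66))*J = (41/5 + (-61 + 66))*(-119) = (41/5 + 5)*(-119) = (66/5)*(-119) = -7854/5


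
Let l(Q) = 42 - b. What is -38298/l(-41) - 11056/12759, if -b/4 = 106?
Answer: -246898139/2972847 ≈ -83.051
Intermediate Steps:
b = -424 (b = -4*106 = -424)
l(Q) = 466 (l(Q) = 42 - 1*(-424) = 42 + 424 = 466)
-38298/l(-41) - 11056/12759 = -38298/466 - 11056/12759 = -38298*1/466 - 11056*1/12759 = -19149/233 - 11056/12759 = -246898139/2972847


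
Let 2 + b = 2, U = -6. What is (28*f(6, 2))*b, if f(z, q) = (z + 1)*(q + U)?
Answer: 0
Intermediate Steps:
f(z, q) = (1 + z)*(-6 + q) (f(z, q) = (z + 1)*(q - 6) = (1 + z)*(-6 + q))
b = 0 (b = -2 + 2 = 0)
(28*f(6, 2))*b = (28*(-6 + 2 - 6*6 + 2*6))*0 = (28*(-6 + 2 - 36 + 12))*0 = (28*(-28))*0 = -784*0 = 0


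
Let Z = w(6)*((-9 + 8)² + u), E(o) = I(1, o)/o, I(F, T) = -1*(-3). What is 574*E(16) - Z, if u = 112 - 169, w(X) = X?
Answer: 3549/8 ≈ 443.63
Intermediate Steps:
I(F, T) = 3
u = -57
E(o) = 3/o
Z = -336 (Z = 6*((-9 + 8)² - 57) = 6*((-1)² - 57) = 6*(1 - 57) = 6*(-56) = -336)
574*E(16) - Z = 574*(3/16) - 1*(-336) = 574*(3*(1/16)) + 336 = 574*(3/16) + 336 = 861/8 + 336 = 3549/8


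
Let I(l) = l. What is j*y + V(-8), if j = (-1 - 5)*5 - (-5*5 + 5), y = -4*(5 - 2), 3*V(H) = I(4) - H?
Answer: 124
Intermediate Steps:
V(H) = 4/3 - H/3 (V(H) = (4 - H)/3 = 4/3 - H/3)
y = -12 (y = -4*3 = -12)
j = -10 (j = -6*5 - (-25 + 5) = -30 - 1*(-20) = -30 + 20 = -10)
j*y + V(-8) = -10*(-12) + (4/3 - ⅓*(-8)) = 120 + (4/3 + 8/3) = 120 + 4 = 124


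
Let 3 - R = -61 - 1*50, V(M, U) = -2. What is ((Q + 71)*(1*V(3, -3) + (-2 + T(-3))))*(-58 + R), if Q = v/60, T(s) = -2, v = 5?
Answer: -23884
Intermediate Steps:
R = 114 (R = 3 - (-61 - 1*50) = 3 - (-61 - 50) = 3 - 1*(-111) = 3 + 111 = 114)
Q = 1/12 (Q = 5/60 = 5*(1/60) = 1/12 ≈ 0.083333)
((Q + 71)*(1*V(3, -3) + (-2 + T(-3))))*(-58 + R) = ((1/12 + 71)*(1*(-2) + (-2 - 2)))*(-58 + 114) = (853*(-2 - 4)/12)*56 = ((853/12)*(-6))*56 = -853/2*56 = -23884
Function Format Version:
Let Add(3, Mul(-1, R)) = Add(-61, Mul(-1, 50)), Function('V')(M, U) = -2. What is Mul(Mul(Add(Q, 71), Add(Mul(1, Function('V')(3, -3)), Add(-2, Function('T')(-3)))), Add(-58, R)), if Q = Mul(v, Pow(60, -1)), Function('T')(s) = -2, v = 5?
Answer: -23884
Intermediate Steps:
R = 114 (R = Add(3, Mul(-1, Add(-61, Mul(-1, 50)))) = Add(3, Mul(-1, Add(-61, -50))) = Add(3, Mul(-1, -111)) = Add(3, 111) = 114)
Q = Rational(1, 12) (Q = Mul(5, Pow(60, -1)) = Mul(5, Rational(1, 60)) = Rational(1, 12) ≈ 0.083333)
Mul(Mul(Add(Q, 71), Add(Mul(1, Function('V')(3, -3)), Add(-2, Function('T')(-3)))), Add(-58, R)) = Mul(Mul(Add(Rational(1, 12), 71), Add(Mul(1, -2), Add(-2, -2))), Add(-58, 114)) = Mul(Mul(Rational(853, 12), Add(-2, -4)), 56) = Mul(Mul(Rational(853, 12), -6), 56) = Mul(Rational(-853, 2), 56) = -23884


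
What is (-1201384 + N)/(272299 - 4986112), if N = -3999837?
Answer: 5201221/4713813 ≈ 1.1034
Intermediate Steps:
(-1201384 + N)/(272299 - 4986112) = (-1201384 - 3999837)/(272299 - 4986112) = -5201221/(-4713813) = -5201221*(-1/4713813) = 5201221/4713813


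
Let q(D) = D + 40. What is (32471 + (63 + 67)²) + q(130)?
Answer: 49541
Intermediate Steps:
q(D) = 40 + D
(32471 + (63 + 67)²) + q(130) = (32471 + (63 + 67)²) + (40 + 130) = (32471 + 130²) + 170 = (32471 + 16900) + 170 = 49371 + 170 = 49541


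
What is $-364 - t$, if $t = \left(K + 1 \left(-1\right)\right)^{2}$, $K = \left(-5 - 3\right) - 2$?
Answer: $-485$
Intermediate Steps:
$K = -10$ ($K = -8 - 2 = -10$)
$t = 121$ ($t = \left(-10 + 1 \left(-1\right)\right)^{2} = \left(-10 - 1\right)^{2} = \left(-11\right)^{2} = 121$)
$-364 - t = -364 - 121 = -485$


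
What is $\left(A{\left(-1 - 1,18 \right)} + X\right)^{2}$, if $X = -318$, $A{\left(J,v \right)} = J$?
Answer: $102400$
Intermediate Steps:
$\left(A{\left(-1 - 1,18 \right)} + X\right)^{2} = \left(\left(-1 - 1\right) - 318\right)^{2} = \left(-2 - 318\right)^{2} = \left(-320\right)^{2} = 102400$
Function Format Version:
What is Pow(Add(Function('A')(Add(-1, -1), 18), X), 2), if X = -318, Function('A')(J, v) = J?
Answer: 102400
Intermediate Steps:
Pow(Add(Function('A')(Add(-1, -1), 18), X), 2) = Pow(Add(Add(-1, -1), -318), 2) = Pow(Add(-2, -318), 2) = Pow(-320, 2) = 102400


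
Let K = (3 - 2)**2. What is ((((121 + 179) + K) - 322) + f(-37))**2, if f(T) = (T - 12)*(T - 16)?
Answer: 6635776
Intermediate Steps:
K = 1 (K = 1**2 = 1)
f(T) = (-16 + T)*(-12 + T) (f(T) = (-12 + T)*(-16 + T) = (-16 + T)*(-12 + T))
((((121 + 179) + K) - 322) + f(-37))**2 = ((((121 + 179) + 1) - 322) + (192 + (-37)**2 - 28*(-37)))**2 = (((300 + 1) - 322) + (192 + 1369 + 1036))**2 = ((301 - 322) + 2597)**2 = (-21 + 2597)**2 = 2576**2 = 6635776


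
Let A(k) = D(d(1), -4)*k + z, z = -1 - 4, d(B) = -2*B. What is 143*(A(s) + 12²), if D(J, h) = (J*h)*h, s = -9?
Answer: 61061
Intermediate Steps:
z = -5
D(J, h) = J*h²
A(k) = -5 - 32*k (A(k) = (-2*1*(-4)²)*k - 5 = (-2*16)*k - 5 = -32*k - 5 = -5 - 32*k)
143*(A(s) + 12²) = 143*((-5 - 32*(-9)) + 12²) = 143*((-5 + 288) + 144) = 143*(283 + 144) = 143*427 = 61061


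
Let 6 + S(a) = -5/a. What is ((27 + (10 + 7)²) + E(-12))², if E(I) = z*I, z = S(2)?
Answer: 174724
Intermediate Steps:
S(a) = -6 - 5/a
z = -17/2 (z = -6 - 5/2 = -17/2 ≈ -8.5000)
E(I) = -17*I/2
((27 + (10 + 7)²) + E(-12))² = ((27 + (10 + 7)²) - 17/2*(-12))² = ((27 + 17²) + 102)² = ((27 + 289) + 102)² = (316 + 102)² = 418² = 174724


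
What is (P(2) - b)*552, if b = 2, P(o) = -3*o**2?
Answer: -7728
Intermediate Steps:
(P(2) - b)*552 = (-3*2**2 - 1*2)*552 = (-3*4 - 2)*552 = (-12 - 2)*552 = -14*552 = -7728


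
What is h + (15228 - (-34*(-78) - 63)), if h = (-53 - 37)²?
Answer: 20739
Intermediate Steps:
h = 8100 (h = (-90)² = 8100)
h + (15228 - (-34*(-78) - 63)) = 8100 + (15228 - (-34*(-78) - 63)) = 8100 + (15228 - (2652 - 63)) = 8100 + (15228 - 1*2589) = 8100 + (15228 - 2589) = 8100 + 12639 = 20739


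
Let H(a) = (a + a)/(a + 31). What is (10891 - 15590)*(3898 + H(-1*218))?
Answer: -3427272038/187 ≈ -1.8328e+7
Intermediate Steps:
H(a) = 2*a/(31 + a) (H(a) = (2*a)/(31 + a) = 2*a/(31 + a))
(10891 - 15590)*(3898 + H(-1*218)) = (10891 - 15590)*(3898 + 2*(-1*218)/(31 - 1*218)) = -4699*(3898 + 2*(-218)/(31 - 218)) = -4699*(3898 + 2*(-218)/(-187)) = -4699*(3898 + 2*(-218)*(-1/187)) = -4699*(3898 + 436/187) = -4699*729362/187 = -3427272038/187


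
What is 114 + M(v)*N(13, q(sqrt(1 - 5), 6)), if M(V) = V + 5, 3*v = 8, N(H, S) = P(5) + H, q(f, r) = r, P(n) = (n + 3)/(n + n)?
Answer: 1099/5 ≈ 219.80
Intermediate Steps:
P(n) = (3 + n)/(2*n) (P(n) = (3 + n)/((2*n)) = (3 + n)*(1/(2*n)) = (3 + n)/(2*n))
N(H, S) = 4/5 + H (N(H, S) = (1/2)*(3 + 5)/5 + H = (1/2)*(1/5)*8 + H = 4/5 + H)
v = 8/3 (v = (1/3)*8 = 8/3 ≈ 2.6667)
M(V) = 5 + V
114 + M(v)*N(13, q(sqrt(1 - 5), 6)) = 114 + (5 + 8/3)*(4/5 + 13) = 114 + (23/3)*(69/5) = 114 + 529/5 = 1099/5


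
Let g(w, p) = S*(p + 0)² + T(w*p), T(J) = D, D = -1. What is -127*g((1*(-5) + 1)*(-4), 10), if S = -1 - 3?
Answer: 50927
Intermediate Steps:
S = -4
T(J) = -1
g(w, p) = -1 - 4*p² (g(w, p) = -4*(p + 0)² - 1 = -4*p² - 1 = -1 - 4*p²)
-127*g((1*(-5) + 1)*(-4), 10) = -127*(-1 - 4*10²) = -127*(-1 - 4*100) = -127*(-1 - 400) = -127*(-401) = 50927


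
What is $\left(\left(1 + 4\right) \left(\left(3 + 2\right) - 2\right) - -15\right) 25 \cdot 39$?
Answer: $29250$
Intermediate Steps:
$\left(\left(1 + 4\right) \left(\left(3 + 2\right) - 2\right) - -15\right) 25 \cdot 39 = \left(5 \left(5 - 2\right) + 15\right) 25 \cdot 39 = \left(5 \cdot 3 + 15\right) 25 \cdot 39 = \left(15 + 15\right) 25 \cdot 39 = 30 \cdot 25 \cdot 39 = 750 \cdot 39 = 29250$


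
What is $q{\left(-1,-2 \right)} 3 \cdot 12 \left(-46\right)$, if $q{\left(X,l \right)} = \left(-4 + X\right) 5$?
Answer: $41400$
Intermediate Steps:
$q{\left(X,l \right)} = -20 + 5 X$
$q{\left(-1,-2 \right)} 3 \cdot 12 \left(-46\right) = \left(-20 + 5 \left(-1\right)\right) 3 \cdot 12 \left(-46\right) = \left(-20 - 5\right) 36 \left(-46\right) = \left(-25\right) 36 \left(-46\right) = \left(-900\right) \left(-46\right) = 41400$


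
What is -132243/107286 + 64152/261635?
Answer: -839902601/850599170 ≈ -0.98742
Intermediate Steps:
-132243/107286 + 64152/261635 = -132243*1/107286 + 64152*(1/261635) = -44081/35762 + 5832/23785 = -839902601/850599170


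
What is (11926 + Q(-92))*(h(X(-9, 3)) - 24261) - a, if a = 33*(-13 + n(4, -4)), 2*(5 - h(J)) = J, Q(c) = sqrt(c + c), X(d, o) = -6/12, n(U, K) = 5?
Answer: -578547621/2 - 97023*I*sqrt(46)/2 ≈ -2.8927e+8 - 3.2902e+5*I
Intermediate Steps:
X(d, o) = -1/2 (X(d, o) = -6*1/12 = -1/2)
Q(c) = sqrt(2)*sqrt(c) (Q(c) = sqrt(2*c) = sqrt(2)*sqrt(c))
h(J) = 5 - J/2
a = -264 (a = 33*(-13 + 5) = 33*(-8) = -264)
(11926 + Q(-92))*(h(X(-9, 3)) - 24261) - a = (11926 + sqrt(2)*sqrt(-92))*((5 - 1/2*(-1/2)) - 24261) - 1*(-264) = (11926 + sqrt(2)*(2*I*sqrt(23)))*((5 + 1/4) - 24261) + 264 = (11926 + 2*I*sqrt(46))*(21/4 - 24261) + 264 = (11926 + 2*I*sqrt(46))*(-97023/4) + 264 = (-578548149/2 - 97023*I*sqrt(46)/2) + 264 = -578547621/2 - 97023*I*sqrt(46)/2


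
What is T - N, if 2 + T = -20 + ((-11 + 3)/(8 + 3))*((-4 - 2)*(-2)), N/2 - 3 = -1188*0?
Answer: -404/11 ≈ -36.727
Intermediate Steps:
N = 6 (N = 6 + 2*(-1188*0) = 6 + 2*0 = 6 + 0 = 6)
T = -338/11 (T = -2 + (-20 + ((-11 + 3)/(8 + 3))*((-4 - 2)*(-2))) = -2 + (-20 + (-8/11)*(-6*(-2))) = -2 + (-20 - 8*1/11*12) = -2 + (-20 - 8/11*12) = -2 + (-20 - 96/11) = -2 - 316/11 = -338/11 ≈ -30.727)
T - N = -338/11 - 1*6 = -338/11 - 6 = -404/11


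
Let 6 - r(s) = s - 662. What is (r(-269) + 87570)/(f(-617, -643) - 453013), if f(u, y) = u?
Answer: -88507/453630 ≈ -0.19511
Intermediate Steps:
r(s) = 668 - s (r(s) = 6 - (s - 662) = 6 - (-662 + s) = 6 + (662 - s) = 668 - s)
(r(-269) + 87570)/(f(-617, -643) - 453013) = ((668 - 1*(-269)) + 87570)/(-617 - 453013) = ((668 + 269) + 87570)/(-453630) = (937 + 87570)*(-1/453630) = 88507*(-1/453630) = -88507/453630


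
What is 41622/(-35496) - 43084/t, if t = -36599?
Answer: 997681/216519684 ≈ 0.0046078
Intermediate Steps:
41622/(-35496) - 43084/t = 41622/(-35496) - 43084/(-36599) = 41622*(-1/35496) - 43084*(-1/36599) = -6937/5916 + 43084/36599 = 997681/216519684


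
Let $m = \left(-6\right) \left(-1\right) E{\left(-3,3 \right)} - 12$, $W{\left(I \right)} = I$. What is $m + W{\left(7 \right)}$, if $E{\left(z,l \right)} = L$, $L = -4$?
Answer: $-29$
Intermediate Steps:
$E{\left(z,l \right)} = -4$
$m = -36$ ($m = \left(-6\right) \left(-1\right) \left(-4\right) - 12 = 6 \left(-4\right) - 12 = -24 - 12 = -36$)
$m + W{\left(7 \right)} = -36 + 7 = -29$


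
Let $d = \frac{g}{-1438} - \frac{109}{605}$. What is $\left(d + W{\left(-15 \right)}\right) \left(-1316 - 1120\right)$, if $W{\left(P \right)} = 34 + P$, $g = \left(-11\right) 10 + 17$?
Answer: $- \frac{20010927594}{434995} \approx -46003.0$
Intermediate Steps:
$g = -93$ ($g = -110 + 17 = -93$)
$d = - \frac{100477}{869990}$ ($d = - \frac{93}{-1438} - \frac{109}{605} = \left(-93\right) \left(- \frac{1}{1438}\right) - \frac{109}{605} = \frac{93}{1438} - \frac{109}{605} = - \frac{100477}{869990} \approx -0.11549$)
$\left(d + W{\left(-15 \right)}\right) \left(-1316 - 1120\right) = \left(- \frac{100477}{869990} + \left(34 - 15\right)\right) \left(-1316 - 1120\right) = \left(- \frac{100477}{869990} + 19\right) \left(-2436\right) = \frac{16429333}{869990} \left(-2436\right) = - \frac{20010927594}{434995}$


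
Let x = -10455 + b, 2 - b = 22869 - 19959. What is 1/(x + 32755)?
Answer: 1/19392 ≈ 5.1568e-5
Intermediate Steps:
b = -2908 (b = 2 - (22869 - 19959) = 2 - 1*2910 = 2 - 2910 = -2908)
x = -13363 (x = -10455 - 2908 = -13363)
1/(x + 32755) = 1/(-13363 + 32755) = 1/19392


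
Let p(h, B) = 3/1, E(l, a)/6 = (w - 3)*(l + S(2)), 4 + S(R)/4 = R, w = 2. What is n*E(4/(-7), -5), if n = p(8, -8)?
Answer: 1080/7 ≈ 154.29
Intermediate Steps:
S(R) = -16 + 4*R
E(l, a) = 48 - 6*l (E(l, a) = 6*((2 - 3)*(l + (-16 + 4*2))) = 6*(-(l + (-16 + 8))) = 6*(-(l - 8)) = 6*(-(-8 + l)) = 6*(8 - l) = 48 - 6*l)
p(h, B) = 3 (p(h, B) = 3*1 = 3)
n = 3
n*E(4/(-7), -5) = 3*(48 - 24/(-7)) = 3*(48 - 24*(-1)/7) = 3*(48 - 6*(-4/7)) = 3*(48 + 24/7) = 3*(360/7) = 1080/7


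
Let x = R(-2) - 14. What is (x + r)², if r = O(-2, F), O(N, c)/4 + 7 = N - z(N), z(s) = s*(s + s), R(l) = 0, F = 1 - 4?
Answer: 6724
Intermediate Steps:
F = -3
z(s) = 2*s² (z(s) = s*(2*s) = 2*s²)
O(N, c) = -28 - 8*N² + 4*N (O(N, c) = -28 + 4*(N - 2*N²) = -28 + (-8*N² + 4*N) = -28 - 8*N² + 4*N)
x = -14 (x = 0 - 14 = -14)
r = -68 (r = -28 - 8*(-2)² + 4*(-2) = -28 - 8*4 - 8 = -28 - 32 - 8 = -68)
(x + r)² = (-14 - 68)² = (-82)² = 6724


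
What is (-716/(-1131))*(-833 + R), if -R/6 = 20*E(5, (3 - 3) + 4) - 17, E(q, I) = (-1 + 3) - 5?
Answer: -265636/1131 ≈ -234.87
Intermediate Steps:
E(q, I) = -3 (E(q, I) = 2 - 5 = -3)
R = 462 (R = -6*(20*(-3) - 17) = -6*(-60 - 17) = -6*(-77) = 462)
(-716/(-1131))*(-833 + R) = (-716/(-1131))*(-833 + 462) = -716*(-1/1131)*(-371) = (716/1131)*(-371) = -265636/1131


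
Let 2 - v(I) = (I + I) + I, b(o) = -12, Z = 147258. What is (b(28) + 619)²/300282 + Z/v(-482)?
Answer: 11188110227/108702084 ≈ 102.92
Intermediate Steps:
v(I) = 2 - 3*I (v(I) = 2 - ((I + I) + I) = 2 - (2*I + I) = 2 - 3*I)
(b(28) + 619)²/300282 + Z/v(-482) = (-12 + 619)²/300282 + 147258/(2 - 3*(-482)) = 607²*(1/300282) + 147258/(2 + 1446) = 368449*(1/300282) + 147258/1448 = 368449/300282 + 147258*(1/1448) = 368449/300282 + 73629/724 = 11188110227/108702084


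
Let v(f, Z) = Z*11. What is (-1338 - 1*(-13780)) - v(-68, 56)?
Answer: 11826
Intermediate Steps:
v(f, Z) = 11*Z
(-1338 - 1*(-13780)) - v(-68, 56) = (-1338 - 1*(-13780)) - 11*56 = (-1338 + 13780) - 1*616 = 12442 - 616 = 11826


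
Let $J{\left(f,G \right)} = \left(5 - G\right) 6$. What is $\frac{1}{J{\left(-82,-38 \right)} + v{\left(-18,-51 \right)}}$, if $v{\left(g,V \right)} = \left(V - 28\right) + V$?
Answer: $\frac{1}{128} \approx 0.0078125$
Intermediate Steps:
$v{\left(g,V \right)} = -28 + 2 V$ ($v{\left(g,V \right)} = \left(-28 + V\right) + V = -28 + 2 V$)
$J{\left(f,G \right)} = 30 - 6 G$
$\frac{1}{J{\left(-82,-38 \right)} + v{\left(-18,-51 \right)}} = \frac{1}{\left(30 - -228\right) + \left(-28 + 2 \left(-51\right)\right)} = \frac{1}{\left(30 + 228\right) - 130} = \frac{1}{258 - 130} = \frac{1}{128}$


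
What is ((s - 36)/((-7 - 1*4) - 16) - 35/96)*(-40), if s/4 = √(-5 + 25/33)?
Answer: -155/4 + 320*I*√1155/891 ≈ -38.75 + 12.206*I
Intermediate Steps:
s = 8*I*√1155/33 (s = 4*√(-5 + 25/33) = 4*√(-140/33) = 4*(2*I*√1155/33) = 8*I*√1155/33 ≈ 8.2389*I)
((s - 36)/((-7 - 1*4) - 16) - 35/96)*(-40) = ((8*I*√1155/33 - 36)/((-7 - 1*4) - 16) - 35/96)*(-40) = ((-36 + 8*I*√1155/33)/((-7 - 4) - 16) - 35*1/96)*(-40) = ((-36 + 8*I*√1155/33)/(-11 - 16) - 35/96)*(-40) = ((-36 + 8*I*√1155/33)/(-27) - 35/96)*(-40) = ((-36 + 8*I*√1155/33)*(-1/27) - 35/96)*(-40) = ((4/3 - 8*I*√1155/891) - 35/96)*(-40) = (31/32 - 8*I*√1155/891)*(-40) = -155/4 + 320*I*√1155/891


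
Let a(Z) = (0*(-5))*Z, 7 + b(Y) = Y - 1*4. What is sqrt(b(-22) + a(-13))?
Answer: I*sqrt(33) ≈ 5.7446*I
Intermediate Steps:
b(Y) = -11 + Y (b(Y) = -7 + (Y - 1*4) = -7 + (Y - 4) = -7 + (-4 + Y) = -11 + Y)
a(Z) = 0 (a(Z) = 0*Z = 0)
sqrt(b(-22) + a(-13)) = sqrt((-11 - 22) + 0) = sqrt(-33 + 0) = sqrt(-33) = I*sqrt(33)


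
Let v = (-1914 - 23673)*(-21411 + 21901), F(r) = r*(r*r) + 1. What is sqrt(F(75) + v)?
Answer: I*sqrt(12115754) ≈ 3480.8*I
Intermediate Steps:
F(r) = 1 + r**3 (F(r) = r*r**2 + 1 = r**3 + 1 = 1 + r**3)
v = -12537630 (v = -25587*490 = -12537630)
sqrt(F(75) + v) = sqrt((1 + 75**3) - 12537630) = sqrt((1 + 421875) - 12537630) = sqrt(421876 - 12537630) = sqrt(-12115754) = I*sqrt(12115754)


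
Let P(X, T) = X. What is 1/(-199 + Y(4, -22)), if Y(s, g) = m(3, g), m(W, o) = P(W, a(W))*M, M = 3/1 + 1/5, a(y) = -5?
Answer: -5/947 ≈ -0.0052798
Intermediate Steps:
M = 16/5 (M = 3*1 + 1*(⅕) = 3 + ⅕ = 16/5 ≈ 3.2000)
m(W, o) = 16*W/5 (m(W, o) = W*(16/5) = 16*W/5)
Y(s, g) = 48/5 (Y(s, g) = (16/5)*3 = 48/5)
1/(-199 + Y(4, -22)) = 1/(-199 + 48/5) = 1/(-947/5) = -5/947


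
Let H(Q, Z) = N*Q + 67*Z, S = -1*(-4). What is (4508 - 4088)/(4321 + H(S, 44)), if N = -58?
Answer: 420/7037 ≈ 0.059685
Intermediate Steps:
S = 4
H(Q, Z) = -58*Q + 67*Z
(4508 - 4088)/(4321 + H(S, 44)) = (4508 - 4088)/(4321 + (-58*4 + 67*44)) = 420/(4321 + (-232 + 2948)) = 420/(4321 + 2716) = 420/7037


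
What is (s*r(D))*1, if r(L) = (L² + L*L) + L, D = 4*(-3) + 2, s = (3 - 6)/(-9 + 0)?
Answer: 190/3 ≈ 63.333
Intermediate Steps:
s = ⅓ (s = -3/(-9) = -3*(-⅑) = ⅓ ≈ 0.33333)
D = -10 (D = -12 + 2 = -10)
r(L) = L + 2*L² (r(L) = (L² + L²) + L = 2*L² + L = L + 2*L²)
(s*r(D))*1 = ((-10*(1 + 2*(-10)))/3)*1 = ((-10*(1 - 20))/3)*1 = ((-10*(-19))/3)*1 = ((⅓)*190)*1 = (190/3)*1 = 190/3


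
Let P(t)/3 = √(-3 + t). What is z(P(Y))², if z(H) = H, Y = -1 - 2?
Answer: -54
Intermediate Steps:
Y = -3
P(t) = 3*√(-3 + t)
z(P(Y))² = (3*√(-3 - 3))² = (3*√(-6))² = (3*(I*√6))² = (3*I*√6)² = -54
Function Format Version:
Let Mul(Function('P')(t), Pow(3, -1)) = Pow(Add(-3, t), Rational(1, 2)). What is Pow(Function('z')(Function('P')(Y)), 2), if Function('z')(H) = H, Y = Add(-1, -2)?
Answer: -54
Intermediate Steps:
Y = -3
Function('P')(t) = Mul(3, Pow(Add(-3, t), Rational(1, 2)))
Pow(Function('z')(Function('P')(Y)), 2) = Pow(Mul(3, Pow(Add(-3, -3), Rational(1, 2))), 2) = Pow(Mul(3, Pow(-6, Rational(1, 2))), 2) = Pow(Mul(3, Mul(I, Pow(6, Rational(1, 2)))), 2) = Pow(Mul(3, I, Pow(6, Rational(1, 2))), 2) = -54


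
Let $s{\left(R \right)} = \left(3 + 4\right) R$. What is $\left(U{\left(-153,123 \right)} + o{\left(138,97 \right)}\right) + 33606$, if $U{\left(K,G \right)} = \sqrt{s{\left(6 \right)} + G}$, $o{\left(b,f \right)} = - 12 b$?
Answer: $31950 + \sqrt{165} \approx 31963.0$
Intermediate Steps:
$s{\left(R \right)} = 7 R$
$U{\left(K,G \right)} = \sqrt{42 + G}$ ($U{\left(K,G \right)} = \sqrt{7 \cdot 6 + G} = \sqrt{42 + G}$)
$\left(U{\left(-153,123 \right)} + o{\left(138,97 \right)}\right) + 33606 = \left(\sqrt{42 + 123} - 1656\right) + 33606 = \left(\sqrt{165} - 1656\right) + 33606 = \left(-1656 + \sqrt{165}\right) + 33606 = 31950 + \sqrt{165}$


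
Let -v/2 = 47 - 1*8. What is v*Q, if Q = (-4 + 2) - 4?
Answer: 468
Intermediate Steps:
Q = -6 (Q = -2 - 4 = -6)
v = -78 (v = -2*(47 - 1*8) = -2*(47 - 8) = -2*39 = -78)
v*Q = -78*(-6) = 468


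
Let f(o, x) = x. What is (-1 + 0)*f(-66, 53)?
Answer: -53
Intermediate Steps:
(-1 + 0)*f(-66, 53) = (-1 + 0)*53 = -1*53 = -53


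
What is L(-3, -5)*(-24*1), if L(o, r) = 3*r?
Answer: 360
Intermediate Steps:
L(-3, -5)*(-24*1) = (3*(-5))*(-24*1) = -15*(-24) = 360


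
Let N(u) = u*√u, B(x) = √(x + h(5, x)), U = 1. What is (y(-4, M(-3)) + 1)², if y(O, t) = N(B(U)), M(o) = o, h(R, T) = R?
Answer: (1 + 6^(¾))² ≈ 23.364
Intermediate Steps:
B(x) = √(5 + x) (B(x) = √(x + 5) = √(5 + x))
N(u) = u^(3/2)
y(O, t) = 6^(¾) (y(O, t) = (√(5 + 1))^(3/2) = (√6)^(3/2) = 6^(¾))
(y(-4, M(-3)) + 1)² = (6^(¾) + 1)² = (1 + 6^(¾))²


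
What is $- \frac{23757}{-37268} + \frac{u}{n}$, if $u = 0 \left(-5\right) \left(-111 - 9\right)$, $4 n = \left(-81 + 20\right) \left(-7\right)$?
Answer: $\frac{23757}{37268} \approx 0.63746$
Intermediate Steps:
$n = \frac{427}{4}$ ($n = \frac{\left(-81 + 20\right) \left(-7\right)}{4} = \frac{\left(-61\right) \left(-7\right)}{4} = \frac{1}{4} \cdot 427 = \frac{427}{4} \approx 106.75$)
$u = 0$ ($u = 0 \left(-120\right) = 0$)
$- \frac{23757}{-37268} + \frac{u}{n} = - \frac{23757}{-37268} + \frac{0}{\frac{427}{4}} = \left(-23757\right) \left(- \frac{1}{37268}\right) + 0 \cdot \frac{4}{427} = \frac{23757}{37268} + 0 = \frac{23757}{37268}$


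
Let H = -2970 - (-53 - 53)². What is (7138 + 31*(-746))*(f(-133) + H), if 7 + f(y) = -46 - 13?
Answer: 228180736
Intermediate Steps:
f(y) = -66 (f(y) = -7 + (-46 - 13) = -7 - 59 = -66)
H = -14206 (H = -2970 - 1*(-106)² = -2970 - 1*11236 = -2970 - 11236 = -14206)
(7138 + 31*(-746))*(f(-133) + H) = (7138 + 31*(-746))*(-66 - 14206) = (7138 - 23126)*(-14272) = -15988*(-14272) = 228180736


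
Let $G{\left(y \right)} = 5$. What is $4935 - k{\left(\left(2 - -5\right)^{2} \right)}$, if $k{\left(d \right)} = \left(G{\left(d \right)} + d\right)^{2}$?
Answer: $2019$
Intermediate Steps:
$k{\left(d \right)} = \left(5 + d\right)^{2}$
$4935 - k{\left(\left(2 - -5\right)^{2} \right)} = 4935 - \left(5 + \left(2 - -5\right)^{2}\right)^{2} = 4935 - \left(5 + \left(2 + 5\right)^{2}\right)^{2} = 4935 - \left(5 + 7^{2}\right)^{2} = 4935 - \left(5 + 49\right)^{2} = 4935 - 54^{2} = 4935 - 2916 = 2019$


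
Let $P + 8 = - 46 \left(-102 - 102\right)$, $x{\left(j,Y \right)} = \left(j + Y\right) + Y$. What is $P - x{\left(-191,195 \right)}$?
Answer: $9177$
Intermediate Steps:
$x{\left(j,Y \right)} = j + 2 Y$ ($x{\left(j,Y \right)} = \left(Y + j\right) + Y = j + 2 Y$)
$P = 9376$ ($P = -8 - 46 \left(-102 - 102\right) = -8 - -9384 = -8 + 9384 = 9376$)
$P - x{\left(-191,195 \right)} = 9376 - \left(-191 + 2 \cdot 195\right) = 9376 - \left(-191 + 390\right) = 9376 - 199 = 9177$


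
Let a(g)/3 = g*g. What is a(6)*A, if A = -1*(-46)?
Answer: 4968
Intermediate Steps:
a(g) = 3*g**2 (a(g) = 3*(g*g) = 3*g**2)
A = 46
a(6)*A = (3*6**2)*46 = (3*36)*46 = 108*46 = 4968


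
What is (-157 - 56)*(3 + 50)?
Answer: -11289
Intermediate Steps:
(-157 - 56)*(3 + 50) = -213*53 = -11289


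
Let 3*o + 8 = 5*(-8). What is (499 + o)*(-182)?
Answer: -87906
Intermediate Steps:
o = -16 (o = -8/3 + (5*(-8))/3 = -8/3 + (⅓)*(-40) = -8/3 - 40/3 = -16)
(499 + o)*(-182) = (499 - 16)*(-182) = 483*(-182) = -87906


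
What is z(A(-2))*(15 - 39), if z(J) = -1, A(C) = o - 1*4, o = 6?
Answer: 24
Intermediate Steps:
A(C) = 2 (A(C) = 6 - 1*4 = 6 - 4 = 2)
z(A(-2))*(15 - 39) = -(15 - 39) = -1*(-24) = 24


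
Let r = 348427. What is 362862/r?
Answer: 362862/348427 ≈ 1.0414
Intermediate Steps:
362862/r = 362862/348427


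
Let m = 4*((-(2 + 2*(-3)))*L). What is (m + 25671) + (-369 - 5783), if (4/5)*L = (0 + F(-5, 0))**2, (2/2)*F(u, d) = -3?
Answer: 19699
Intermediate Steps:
F(u, d) = -3
L = 45/4 (L = 5*(0 - 3)**2/4 = (5/4)*(-3)**2 = (5/4)*9 = 45/4 ≈ 11.250)
m = 180 (m = 4*(-(2 + 2*(-3))*(45/4)) = 4*(-(2 - 6)*(45/4)) = 4*(-1*(-4)*(45/4)) = 4*(4*(45/4)) = 4*45 = 180)
(m + 25671) + (-369 - 5783) = (180 + 25671) + (-369 - 5783) = 25851 - 6152 = 19699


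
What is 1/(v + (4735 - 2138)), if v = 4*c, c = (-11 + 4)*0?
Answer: 1/2597 ≈ 0.00038506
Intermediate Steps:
c = 0 (c = -7*0 = 0)
v = 0 (v = 4*0 = 0)
1/(v + (4735 - 2138)) = 1/(0 + (4735 - 2138)) = 1/(0 + 2597) = 1/2597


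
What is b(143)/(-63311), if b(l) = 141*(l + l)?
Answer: -40326/63311 ≈ -0.63695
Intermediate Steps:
b(l) = 282*l (b(l) = 141*(2*l) = 282*l)
b(143)/(-63311) = (282*143)/(-63311) = 40326*(-1/63311) = -40326/63311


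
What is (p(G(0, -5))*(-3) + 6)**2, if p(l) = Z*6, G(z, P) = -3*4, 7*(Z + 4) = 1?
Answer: 278784/49 ≈ 5689.5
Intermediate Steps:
Z = -27/7 (Z = -4 + (1/7)*1 = -4 + 1/7 = -27/7 ≈ -3.8571)
G(z, P) = -12
p(l) = -162/7 (p(l) = -27/7*6 = -162/7)
(p(G(0, -5))*(-3) + 6)**2 = (-162/7*(-3) + 6)**2 = (486/7 + 6)**2 = (528/7)**2 = 278784/49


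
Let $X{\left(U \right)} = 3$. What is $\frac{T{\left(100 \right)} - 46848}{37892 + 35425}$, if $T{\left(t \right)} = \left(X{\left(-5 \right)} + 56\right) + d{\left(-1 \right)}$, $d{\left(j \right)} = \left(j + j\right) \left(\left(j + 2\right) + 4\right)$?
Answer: $- \frac{46799}{73317} \approx -0.63831$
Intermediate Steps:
$d{\left(j \right)} = 2 j \left(6 + j\right)$ ($d{\left(j \right)} = 2 j \left(\left(2 + j\right) + 4\right) = 2 j \left(6 + j\right)$)
$T{\left(t \right)} = 49$ ($T{\left(t \right)} = \left(3 + 56\right) + 2 \left(-1\right) \left(6 - 1\right) = 59 + 2 \left(-1\right) 5 = 59 - 10 = 49$)
$\frac{T{\left(100 \right)} - 46848}{37892 + 35425} = \frac{49 - 46848}{37892 + 35425} = - \frac{46799}{73317}$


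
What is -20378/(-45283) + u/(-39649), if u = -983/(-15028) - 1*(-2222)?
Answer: 10629988684699/26981656923676 ≈ 0.39397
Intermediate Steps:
u = 33393199/15028 (u = -983*(-1/15028) + 2222 = 983/15028 + 2222 = 33393199/15028 ≈ 2222.1)
-20378/(-45283) + u/(-39649) = -20378/(-45283) + (33393199/15028)/(-39649) = -20378*(-1/45283) + (33393199/15028)*(-1/39649) = 20378/45283 - 33393199/595845172 = 10629988684699/26981656923676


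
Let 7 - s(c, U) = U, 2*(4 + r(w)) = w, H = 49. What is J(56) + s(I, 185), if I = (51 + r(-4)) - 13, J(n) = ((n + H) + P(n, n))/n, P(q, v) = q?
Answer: -1401/8 ≈ -175.13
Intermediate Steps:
r(w) = -4 + w/2
J(n) = (49 + 2*n)/n (J(n) = ((n + 49) + n)/n = ((49 + n) + n)/n = (49 + 2*n)/n)
I = 32 (I = (51 + (-4 + (½)*(-4))) - 13 = (51 + (-4 - 2)) - 13 = (51 - 6) - 13 = 45 - 13 = 32)
s(c, U) = 7 - U
J(56) + s(I, 185) = (2 + 49/56) + (7 - 1*185) = (2 + 49*(1/56)) + (7 - 185) = (2 + 7/8) - 178 = 23/8 - 178 = -1401/8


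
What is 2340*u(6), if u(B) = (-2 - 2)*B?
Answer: -56160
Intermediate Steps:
u(B) = -4*B
2340*u(6) = 2340*(-4*6) = 2340*(-24) = -56160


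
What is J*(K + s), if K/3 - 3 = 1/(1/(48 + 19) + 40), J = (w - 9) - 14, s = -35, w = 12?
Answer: 764555/2681 ≈ 285.18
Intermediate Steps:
J = -11 (J = (12 - 9) - 14 = 3 - 14 = -11)
K = 24330/2681 (K = 9 + 3/(1/(48 + 19) + 40) = 9 + 3/(1/67 + 40) = 9 + 3/(2681/67) = 9 + 3*(67/2681) = 9 + 201/2681 = 24330/2681 ≈ 9.0750)
J*(K + s) = -11*(24330/2681 - 35) = -11*(-69505/2681) = 764555/2681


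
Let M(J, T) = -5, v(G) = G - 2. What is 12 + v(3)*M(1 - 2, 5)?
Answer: 7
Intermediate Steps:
v(G) = -2 + G
12 + v(3)*M(1 - 2, 5) = 12 + (-2 + 3)*(-5) = 12 + 1*(-5) = 12 - 5 = 7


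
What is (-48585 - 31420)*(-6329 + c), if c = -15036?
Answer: 1709306825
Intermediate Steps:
(-48585 - 31420)*(-6329 + c) = (-48585 - 31420)*(-6329 - 15036) = -80005*(-21365) = 1709306825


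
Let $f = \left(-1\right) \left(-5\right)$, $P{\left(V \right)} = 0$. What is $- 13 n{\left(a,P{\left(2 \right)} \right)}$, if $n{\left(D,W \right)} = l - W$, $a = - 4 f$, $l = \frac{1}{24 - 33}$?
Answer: $\frac{13}{9} \approx 1.4444$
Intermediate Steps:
$f = 5$
$l = - \frac{1}{9}$ ($l = \frac{1}{-9} = - \frac{1}{9} \approx -0.11111$)
$a = -20$ ($a = \left(-4\right) 5 = -20$)
$n{\left(D,W \right)} = - \frac{1}{9} - W$
$- 13 n{\left(a,P{\left(2 \right)} \right)} = - 13 \left(- \frac{1}{9} - 0\right) = - 13 \left(- \frac{1}{9} + 0\right) = \left(-13\right) \left(- \frac{1}{9}\right) = \frac{13}{9}$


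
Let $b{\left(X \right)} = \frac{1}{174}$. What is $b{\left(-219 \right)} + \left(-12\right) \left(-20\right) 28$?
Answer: $\frac{1169281}{174} \approx 6720.0$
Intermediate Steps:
$b{\left(X \right)} = \frac{1}{174}$
$b{\left(-219 \right)} + \left(-12\right) \left(-20\right) 28 = \frac{1}{174} + \left(-12\right) \left(-20\right) 28 = \frac{1}{174} + 240 \cdot 28 = \frac{1}{174} + 6720 = \frac{1169281}{174}$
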